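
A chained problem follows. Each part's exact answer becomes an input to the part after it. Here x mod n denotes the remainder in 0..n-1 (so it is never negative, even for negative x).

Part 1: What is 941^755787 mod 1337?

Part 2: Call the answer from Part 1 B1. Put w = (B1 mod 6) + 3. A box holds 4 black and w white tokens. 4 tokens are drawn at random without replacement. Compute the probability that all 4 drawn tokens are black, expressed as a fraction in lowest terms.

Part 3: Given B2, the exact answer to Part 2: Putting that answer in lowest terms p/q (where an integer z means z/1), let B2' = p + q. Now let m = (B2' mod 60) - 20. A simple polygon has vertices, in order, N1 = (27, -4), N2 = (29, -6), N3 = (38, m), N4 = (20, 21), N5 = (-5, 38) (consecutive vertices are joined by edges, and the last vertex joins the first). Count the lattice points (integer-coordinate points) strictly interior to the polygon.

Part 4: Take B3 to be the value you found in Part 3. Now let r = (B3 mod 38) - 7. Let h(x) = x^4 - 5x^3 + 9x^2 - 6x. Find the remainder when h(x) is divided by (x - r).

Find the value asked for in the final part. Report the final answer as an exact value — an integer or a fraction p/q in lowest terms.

Part 1: squarings mod 1337: 941^1=941, 941^2=387, 941^4=25, 941^8=625, 941^16=221, 941^32=709, 941^64=1306, 941^128=961, 941^256=991, 941^512=723, 941^1024=1299, 941^2048=107, 941^4096=753, 941^8192=121, 941^16384=1271, 941^32768=345, 941^65536=32, 941^131072=1024, 941^262144=368, 941^524288=387; 941^755787 = 941^1 * 941^2 * 941^8 * 941^64 * 941^2048 * 941^32768 * 941^65536 * 941^131072 * 941^524288 = 223 (mod 1337); answer 223
Part 2: B1 = 223; w = 4; total draws C(8,4) = 70; favorable C(4,4) = 1; P = 1/70; answer 1/70
Part 3: B2 = 1/70; threaded value p + q = 71; m = -9; cross terms: (27*-6 - 29*-4)=-46, (29*-9 - 38*-6)=-33, (38*21 - 20*-9)=978, (20*38 - -5*21)=865, (-5*-4 - 27*38)=-1006; twice the area = |758| = 758; area = 379; boundary points = 2 + 3 + 6 + 1 + 2 = 14; strictly interior points = area - boundary/2 + 1 = 373; answer 373
Part 4: B3 = 373; r = 24; remainder = value at the root: 1*(24)^4 - 5*(24)^3 + 9*(24)^2 - 6*(24)^1 = (331776) + (-69120) + (5184) + (-144) = 267696; answer 267696

267696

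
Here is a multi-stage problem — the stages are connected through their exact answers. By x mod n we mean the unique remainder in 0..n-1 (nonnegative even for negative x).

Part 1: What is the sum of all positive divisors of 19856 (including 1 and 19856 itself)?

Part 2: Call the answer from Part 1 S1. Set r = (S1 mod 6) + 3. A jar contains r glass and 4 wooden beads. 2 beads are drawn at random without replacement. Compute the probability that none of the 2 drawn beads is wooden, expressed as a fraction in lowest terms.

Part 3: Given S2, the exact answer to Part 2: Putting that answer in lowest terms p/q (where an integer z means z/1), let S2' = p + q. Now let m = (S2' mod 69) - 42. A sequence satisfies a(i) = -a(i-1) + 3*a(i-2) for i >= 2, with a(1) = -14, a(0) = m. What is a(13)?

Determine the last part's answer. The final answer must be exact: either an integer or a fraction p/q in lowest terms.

429394

Part 1: 19856 = 2^4 * 17 * 73; sigma = (1 + 2 + 4 + 8 + 16) * (1 + 17) * (1 + 73) = 31 * 18 * 74 = 41292; answer 41292
Part 2: S1 = 41292; r = 3; total draws C(7,2) = 21; favorable C(3,2) = 3; P = 1/7; answer 1/7
Part 3: S2 = 1/7; threaded value p + q = 8; m = -34; a(2) = -1*(-14) + 3*(-34) = -88; iterating: a(2)=-88, a(3)=46, a(4)=-310, a(5)=448, a(6)=-1378, a(7)=2722, a(8)=-6856, a(9)=15022, a(10)=-35590, a(11)=80656, a(12)=-187426, a(13)=429394; answer 429394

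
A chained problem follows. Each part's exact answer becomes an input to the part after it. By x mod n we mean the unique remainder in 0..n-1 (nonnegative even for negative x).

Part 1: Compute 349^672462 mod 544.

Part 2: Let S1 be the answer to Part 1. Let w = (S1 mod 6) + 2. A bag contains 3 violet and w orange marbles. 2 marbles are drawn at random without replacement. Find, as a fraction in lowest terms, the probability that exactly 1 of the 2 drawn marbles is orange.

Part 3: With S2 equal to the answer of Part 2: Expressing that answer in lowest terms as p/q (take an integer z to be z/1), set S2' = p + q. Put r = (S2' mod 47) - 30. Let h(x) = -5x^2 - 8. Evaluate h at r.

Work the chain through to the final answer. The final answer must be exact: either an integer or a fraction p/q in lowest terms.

Part 1: squarings mod 544: 349^1=349, 349^2=489, 349^4=305, 349^8=1, 349^16=1, 349^32=1, 349^64=1, 349^128=1, 349^256=1, 349^512=1, 349^1024=1, 349^2048=1, 349^4096=1, 349^8192=1, 349^16384=1, 349^32768=1, 349^65536=1, 349^131072=1, 349^262144=1, 349^524288=1; 349^672462 = 349^2 * 349^4 * 349^8 * 349^64 * 349^128 * 349^512 * 349^16384 * 349^131072 * 349^524288 = 89 (mod 544); answer 89
Part 2: S1 = 89; w = 7; total draws C(10,2) = 45; favorable C(7,1)*C(3,1) = 21; P = 7/15; answer 7/15
Part 3: S2 = 7/15; threaded value p + q = 22; r = -8; -5*(-8)^2 - 8 = (-320) + (-8) = -328; answer -328

-328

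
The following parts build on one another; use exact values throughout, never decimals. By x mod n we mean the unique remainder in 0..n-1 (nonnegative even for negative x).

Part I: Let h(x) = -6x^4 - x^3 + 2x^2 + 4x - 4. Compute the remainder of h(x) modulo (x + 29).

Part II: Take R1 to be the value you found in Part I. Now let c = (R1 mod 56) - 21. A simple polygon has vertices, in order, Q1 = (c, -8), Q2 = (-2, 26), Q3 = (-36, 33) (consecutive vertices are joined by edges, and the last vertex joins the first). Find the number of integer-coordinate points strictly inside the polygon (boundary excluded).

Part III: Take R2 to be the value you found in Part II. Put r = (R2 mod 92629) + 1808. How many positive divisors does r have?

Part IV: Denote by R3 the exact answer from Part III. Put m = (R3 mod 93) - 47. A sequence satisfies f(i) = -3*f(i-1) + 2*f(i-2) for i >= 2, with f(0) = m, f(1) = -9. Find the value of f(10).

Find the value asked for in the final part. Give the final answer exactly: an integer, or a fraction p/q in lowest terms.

Part I: remainder = value at the root: -6*(-29)^4 - 1*(-29)^3 + 2*(-29)^2 + 4*(-29)^1 - 4 = (-4243686) + (24389) + (1682) + (-116) + (-4) = -4217735; answer -4217735
Part II: R1 = -4217735; c = -4; cross terms: (-4*26 - -2*-8)=-120, (-2*33 - -36*26)=870, (-36*-8 - -4*33)=420; twice the area = |1170| = 1170; area = 585; boundary points = 2 + 1 + 1 = 4; strictly interior points = area - boundary/2 + 1 = 584; answer 584
Part III: R2 = 584; r = 2392; 2392 = 2^3 * 13 * 23; number of divisors = (3+1) * (1+1) * (1+1) = 16; answer 16
Part IV: R3 = 16; m = -31; f(2) = -3*(-9) + 2*(-31) = -35; iterating: f(2)=-35, f(3)=87, f(4)=-331, f(5)=1167, f(6)=-4163, f(7)=14823, f(8)=-52795, f(9)=188031, f(10)=-669683; answer -669683

-669683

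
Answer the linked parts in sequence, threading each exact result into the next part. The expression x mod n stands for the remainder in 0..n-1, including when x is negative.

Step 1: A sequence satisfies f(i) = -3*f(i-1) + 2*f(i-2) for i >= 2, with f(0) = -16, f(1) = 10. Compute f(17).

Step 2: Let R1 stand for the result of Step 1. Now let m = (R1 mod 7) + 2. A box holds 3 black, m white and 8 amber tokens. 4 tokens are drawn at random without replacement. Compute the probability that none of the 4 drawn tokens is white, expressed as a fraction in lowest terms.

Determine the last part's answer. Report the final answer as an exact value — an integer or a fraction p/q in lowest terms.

11/102

Step 1: f(2) = -3*(10) + 2*(-16) = -62; iterating: f(2)=-62, f(3)=206, f(4)=-742, f(5)=2638, f(6)=-9398, f(7)=33470, f(8)=-119206, f(9)=424558, f(10)=-1512086, f(11)=5385374, f(12)=-19180294, f(13)=68311630, f(14)=-243295478, f(15)=866509694, f(16)=-3086120038, f(17)=10991379502; answer 10991379502
Step 2: R1 = 10991379502; m = 7; total draws C(18,4) = 3060; favorable C(11,4) = 330; P = 11/102; answer 11/102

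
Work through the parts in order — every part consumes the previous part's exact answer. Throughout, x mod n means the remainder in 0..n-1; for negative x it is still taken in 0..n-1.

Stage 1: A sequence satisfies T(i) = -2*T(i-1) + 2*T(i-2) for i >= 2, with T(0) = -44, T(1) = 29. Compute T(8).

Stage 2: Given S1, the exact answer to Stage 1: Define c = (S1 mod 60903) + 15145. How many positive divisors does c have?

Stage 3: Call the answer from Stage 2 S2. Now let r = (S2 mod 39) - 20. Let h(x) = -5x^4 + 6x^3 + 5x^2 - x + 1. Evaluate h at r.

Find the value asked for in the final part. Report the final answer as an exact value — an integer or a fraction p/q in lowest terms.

-43509

Stage 1: T(2) = -2*(29) + 2*(-44) = -146; iterating: T(2)=-146, T(3)=350, T(4)=-992, T(5)=2684, T(6)=-7352, T(7)=20072, T(8)=-54848; answer -54848
Stage 2: S1 = -54848; c = 21200; 21200 = 2^4 * 5^2 * 53; number of divisors = (4+1) * (2+1) * (1+1) = 30; answer 30
Stage 3: S2 = 30; r = 10; -5*(10)^4 + 6*(10)^3 + 5*(10)^2 - 1*(10)^1 + 1 = (-50000) + (6000) + (500) + (-10) + (1) = -43509; answer -43509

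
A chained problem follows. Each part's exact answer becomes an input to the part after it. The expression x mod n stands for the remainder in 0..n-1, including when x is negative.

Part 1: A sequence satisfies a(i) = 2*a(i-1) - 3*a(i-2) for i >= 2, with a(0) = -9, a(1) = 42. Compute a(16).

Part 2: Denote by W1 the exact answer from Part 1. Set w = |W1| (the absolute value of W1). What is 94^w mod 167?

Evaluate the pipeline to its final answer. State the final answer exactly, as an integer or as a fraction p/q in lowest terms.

133

Part 1: a(2) = 2*(42) - 3*(-9) = 111; iterating: a(2)=111, a(3)=96, a(4)=-141, a(5)=-570, a(6)=-717, a(7)=276, a(8)=2703, a(9)=4578, a(10)=1047, a(11)=-11640, a(12)=-26421, a(13)=-17922, a(14)=43419, a(15)=140604, a(16)=150951; answer 150951
Part 2: W1 = 150951; w = 150951; squarings mod 167: 94^1=94, 94^2=152, 94^4=58, 94^8=24, 94^16=75, 94^32=114, 94^64=137, 94^128=65, 94^256=50, 94^512=162, 94^1024=25, 94^2048=124, 94^4096=12, 94^8192=144, 94^16384=28, 94^32768=116, 94^65536=96, 94^131072=31; 94^150951 = 94^1 * 94^2 * 94^4 * 94^32 * 94^128 * 94^256 * 94^1024 * 94^2048 * 94^16384 * 94^131072 = 133 (mod 167); answer 133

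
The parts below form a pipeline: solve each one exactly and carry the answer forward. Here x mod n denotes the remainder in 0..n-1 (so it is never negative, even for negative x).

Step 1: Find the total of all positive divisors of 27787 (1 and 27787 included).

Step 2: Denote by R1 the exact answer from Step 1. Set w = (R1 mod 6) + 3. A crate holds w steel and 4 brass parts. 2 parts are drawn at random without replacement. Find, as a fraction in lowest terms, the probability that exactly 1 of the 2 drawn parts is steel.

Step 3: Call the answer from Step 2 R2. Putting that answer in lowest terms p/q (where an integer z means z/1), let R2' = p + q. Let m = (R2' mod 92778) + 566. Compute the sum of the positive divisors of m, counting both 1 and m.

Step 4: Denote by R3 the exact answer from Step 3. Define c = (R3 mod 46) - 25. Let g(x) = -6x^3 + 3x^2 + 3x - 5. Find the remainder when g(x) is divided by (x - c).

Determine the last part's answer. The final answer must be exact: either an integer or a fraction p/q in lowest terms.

-665

Step 1: 27787 = 37 * 751; sigma = (1 + 37) * (1 + 751) = 38 * 752 = 28576; answer 28576
Step 2: R1 = 28576; w = 7; total draws C(11,2) = 55; favorable C(7,1)*C(4,1) = 28; P = 28/55; answer 28/55
Step 3: R2 = 28/55; threaded value p + q = 83; m = 649; 649 = 11 * 59; sigma = (1 + 11) * (1 + 59) = 12 * 60 = 720; answer 720
Step 4: R3 = 720; c = 5; remainder = value at the root: -6*(5)^3 + 3*(5)^2 + 3*(5)^1 - 5 = (-750) + (75) + (15) + (-5) = -665; answer -665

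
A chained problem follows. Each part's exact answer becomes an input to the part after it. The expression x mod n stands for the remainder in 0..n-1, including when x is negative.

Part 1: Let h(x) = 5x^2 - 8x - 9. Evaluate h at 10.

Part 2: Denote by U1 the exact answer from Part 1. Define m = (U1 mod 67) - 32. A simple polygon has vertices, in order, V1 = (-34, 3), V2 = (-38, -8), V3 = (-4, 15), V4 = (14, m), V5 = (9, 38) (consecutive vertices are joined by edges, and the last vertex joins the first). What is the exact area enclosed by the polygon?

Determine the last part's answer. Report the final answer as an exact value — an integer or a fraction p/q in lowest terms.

862

Part 1: 5*(10)^2 - 8*(10)^1 - 9 = (500) + (-80) + (-9) = 411; answer 411
Part 2: U1 = 411; m = -23; cross terms: (-34*-8 - -38*3)=386, (-38*15 - -4*-8)=-602, (-4*-23 - 14*15)=-118, (14*38 - 9*-23)=739, (9*3 - -34*38)=1319; twice the area = |1724| = 1724; area = 862; answer 862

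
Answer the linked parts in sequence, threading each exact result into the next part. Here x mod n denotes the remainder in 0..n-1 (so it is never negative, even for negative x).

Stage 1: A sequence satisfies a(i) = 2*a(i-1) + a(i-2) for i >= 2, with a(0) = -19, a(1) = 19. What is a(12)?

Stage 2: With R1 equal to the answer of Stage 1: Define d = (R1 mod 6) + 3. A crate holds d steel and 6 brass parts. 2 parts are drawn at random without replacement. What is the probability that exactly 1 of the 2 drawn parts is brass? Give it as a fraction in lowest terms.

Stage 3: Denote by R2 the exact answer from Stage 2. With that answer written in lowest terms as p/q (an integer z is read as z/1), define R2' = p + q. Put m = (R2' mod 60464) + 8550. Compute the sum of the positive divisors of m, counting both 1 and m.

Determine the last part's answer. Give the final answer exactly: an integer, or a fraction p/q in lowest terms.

Stage 1: a(2) = 2*(19) + 1*(-19) = 19; iterating: a(2)=19, a(3)=57, a(4)=133, a(5)=323, a(6)=779, a(7)=1881, a(8)=4541, a(9)=10963, a(10)=26467, a(11)=63897, a(12)=154261; answer 154261
Stage 2: R1 = 154261; d = 4; total draws C(10,2) = 45; favorable C(6,1)*C(4,1) = 24; P = 8/15; answer 8/15
Stage 3: R2 = 8/15; threaded value p + q = 23; m = 8573; 8573 is prime, so its only divisors are 1 and 8573; sigma = 1 + 8573 = 8574; answer 8574

8574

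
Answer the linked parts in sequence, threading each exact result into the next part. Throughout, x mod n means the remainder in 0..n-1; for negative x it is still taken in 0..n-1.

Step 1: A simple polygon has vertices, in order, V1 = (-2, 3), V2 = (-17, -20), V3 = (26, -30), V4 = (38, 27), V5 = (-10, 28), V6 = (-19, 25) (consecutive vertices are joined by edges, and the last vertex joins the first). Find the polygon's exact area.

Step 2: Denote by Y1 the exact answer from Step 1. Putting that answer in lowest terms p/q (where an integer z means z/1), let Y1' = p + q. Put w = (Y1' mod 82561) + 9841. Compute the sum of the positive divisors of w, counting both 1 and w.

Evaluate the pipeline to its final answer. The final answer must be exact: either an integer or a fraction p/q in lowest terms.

Step 1: cross terms: (-2*-20 - -17*3)=91, (-17*-30 - 26*-20)=1030, (26*27 - 38*-30)=1842, (38*28 - -10*27)=1334, (-10*25 - -19*28)=282, (-19*3 - -2*25)=-7; twice the area = |4572| = 4572; area = 2286; answer 2286
Step 2: Y1 = 2286; threaded value p + q = 2287; w = 12128; 12128 = 2^5 * 379; sigma = (1 + 2 + 4 + 8 + 16 + 32) * (1 + 379) = 63 * 380 = 23940; answer 23940

23940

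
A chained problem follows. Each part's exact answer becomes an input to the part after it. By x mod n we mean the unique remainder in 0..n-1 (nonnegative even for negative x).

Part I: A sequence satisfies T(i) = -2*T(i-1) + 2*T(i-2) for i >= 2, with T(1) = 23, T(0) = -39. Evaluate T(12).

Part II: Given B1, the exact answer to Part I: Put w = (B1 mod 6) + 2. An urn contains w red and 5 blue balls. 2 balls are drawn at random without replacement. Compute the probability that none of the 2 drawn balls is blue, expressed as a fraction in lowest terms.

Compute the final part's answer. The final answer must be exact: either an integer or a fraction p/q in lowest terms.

1/21

Part I: T(2) = -2*(23) + 2*(-39) = -124; iterating: T(2)=-124, T(3)=294, T(4)=-836, T(5)=2260, T(6)=-6192, T(7)=16904, T(8)=-46192, T(9)=126192, T(10)=-344768, T(11)=941920, T(12)=-2573376; answer -2573376
Part II: B1 = -2573376; w = 2; total draws C(7,2) = 21; favorable C(2,2) = 1; P = 1/21; answer 1/21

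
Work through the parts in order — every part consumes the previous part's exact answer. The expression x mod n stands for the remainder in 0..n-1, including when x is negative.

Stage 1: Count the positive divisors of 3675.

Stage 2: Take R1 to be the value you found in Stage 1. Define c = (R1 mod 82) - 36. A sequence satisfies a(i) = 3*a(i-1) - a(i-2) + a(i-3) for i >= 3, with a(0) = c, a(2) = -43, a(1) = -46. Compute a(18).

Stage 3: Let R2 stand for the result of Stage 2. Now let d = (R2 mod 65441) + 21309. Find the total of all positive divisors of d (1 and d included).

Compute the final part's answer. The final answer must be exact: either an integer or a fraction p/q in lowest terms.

211680

Stage 1: 3675 = 3 * 5^2 * 7^2; number of divisors = (1+1) * (2+1) * (2+1) = 18; answer 18
Stage 2: R1 = 18; c = -18; a(3) = 3*(-43) - 1*(-46) + 1*(-18) = -101; iterating: a(3)=-101, a(4)=-306, a(5)=-860, a(6)=-2375, a(7)=-6571, a(8)=-18198, a(9)=-50398, a(10)=-139567, a(11)=-386501, a(12)=-1070334, a(13)=-2964068, a(14)=-8208371, a(15)=-22731379, a(16)=-62949834, a(17)=-174326494, a(18)=-482761027; answer -482761027
Stage 3: R2 = -482761027; d = 83980; 83980 = 2^2 * 5 * 13 * 17 * 19; sigma = (1 + 2 + 4) * (1 + 5) * (1 + 13) * (1 + 17) * (1 + 19) = 7 * 6 * 14 * 18 * 20 = 211680; answer 211680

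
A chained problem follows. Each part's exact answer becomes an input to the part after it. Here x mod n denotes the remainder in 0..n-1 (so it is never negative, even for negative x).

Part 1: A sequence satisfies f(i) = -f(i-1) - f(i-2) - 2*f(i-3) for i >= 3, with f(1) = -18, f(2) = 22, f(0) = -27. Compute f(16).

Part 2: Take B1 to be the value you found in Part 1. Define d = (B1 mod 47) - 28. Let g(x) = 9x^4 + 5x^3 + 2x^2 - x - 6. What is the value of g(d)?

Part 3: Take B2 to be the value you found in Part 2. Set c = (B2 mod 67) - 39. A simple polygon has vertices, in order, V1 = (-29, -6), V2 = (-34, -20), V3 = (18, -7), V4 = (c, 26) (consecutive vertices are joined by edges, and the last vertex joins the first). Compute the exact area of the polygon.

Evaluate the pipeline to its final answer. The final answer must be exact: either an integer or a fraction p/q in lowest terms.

1105

Part 1: f(3) = -1*(22) - 1*(-18) - 2*(-27) = 50; iterating: f(3)=50, f(4)=-36, f(5)=-58, f(6)=-6, f(7)=136, f(8)=-14, f(9)=-110, f(10)=-148, f(11)=286, f(12)=82, f(13)=-72, f(14)=-582, f(15)=490, f(16)=236; answer 236
Part 2: B1 = 236; d = -27; 9*(-27)^4 + 5*(-27)^3 + 2*(-27)^2 - 1*(-27)^1 - 6 = (4782969) + (-98415) + (1458) + (27) + (-6) = 4686033; answer 4686033
Part 3: B2 = 4686033; c = 14; cross terms: (-29*-20 - -34*-6)=376, (-34*-7 - 18*-20)=598, (18*26 - 14*-7)=566, (14*-6 - -29*26)=670; twice the area = |2210| = 2210; area = 1105; answer 1105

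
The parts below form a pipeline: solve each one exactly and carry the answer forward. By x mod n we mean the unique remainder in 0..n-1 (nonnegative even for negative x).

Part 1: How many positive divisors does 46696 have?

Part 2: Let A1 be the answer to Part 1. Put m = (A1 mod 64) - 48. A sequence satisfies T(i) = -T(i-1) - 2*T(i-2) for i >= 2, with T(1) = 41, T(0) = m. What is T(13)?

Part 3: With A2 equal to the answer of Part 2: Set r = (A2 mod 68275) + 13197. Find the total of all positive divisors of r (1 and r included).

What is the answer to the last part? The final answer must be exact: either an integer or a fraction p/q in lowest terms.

Part 1: 46696 = 2^3 * 13 * 449; number of divisors = (3+1) * (1+1) * (1+1) = 16; answer 16
Part 2: A1 = 16; m = -32; T(2) = -1*(41) - 2*(-32) = 23; iterating: T(2)=23, T(3)=-105, T(4)=59, T(5)=151, T(6)=-269, T(7)=-33, T(8)=571, T(9)=-505, T(10)=-637, T(11)=1647, T(12)=-373, T(13)=-2921; answer -2921
Part 3: A2 = -2921; r = 78551; 78551 = 11 * 37 * 193; sigma = (1 + 11) * (1 + 37) * (1 + 193) = 12 * 38 * 194 = 88464; answer 88464

88464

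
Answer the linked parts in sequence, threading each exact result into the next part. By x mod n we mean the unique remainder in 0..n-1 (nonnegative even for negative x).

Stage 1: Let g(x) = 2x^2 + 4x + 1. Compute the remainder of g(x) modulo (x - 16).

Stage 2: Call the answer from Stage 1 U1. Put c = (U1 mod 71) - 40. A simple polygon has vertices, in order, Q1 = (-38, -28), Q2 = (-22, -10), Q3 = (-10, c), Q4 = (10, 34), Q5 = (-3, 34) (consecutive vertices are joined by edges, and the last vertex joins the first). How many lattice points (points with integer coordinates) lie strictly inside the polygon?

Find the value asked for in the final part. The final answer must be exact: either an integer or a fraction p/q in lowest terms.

Stage 1: remainder = value at the root: 2*(16)^2 + 4*(16)^1 + 1 = (512) + (64) + (1) = 577; answer 577
Stage 2: U1 = 577; c = -31; cross terms: (-38*-10 - -22*-28)=-236, (-22*-31 - -10*-10)=582, (-10*34 - 10*-31)=-30, (10*34 - -3*34)=442, (-3*-28 - -38*34)=1376; twice the area = |2134| = 2134; area = 1067; boundary points = 2 + 3 + 5 + 13 + 1 = 24; strictly interior points = area - boundary/2 + 1 = 1056; answer 1056

1056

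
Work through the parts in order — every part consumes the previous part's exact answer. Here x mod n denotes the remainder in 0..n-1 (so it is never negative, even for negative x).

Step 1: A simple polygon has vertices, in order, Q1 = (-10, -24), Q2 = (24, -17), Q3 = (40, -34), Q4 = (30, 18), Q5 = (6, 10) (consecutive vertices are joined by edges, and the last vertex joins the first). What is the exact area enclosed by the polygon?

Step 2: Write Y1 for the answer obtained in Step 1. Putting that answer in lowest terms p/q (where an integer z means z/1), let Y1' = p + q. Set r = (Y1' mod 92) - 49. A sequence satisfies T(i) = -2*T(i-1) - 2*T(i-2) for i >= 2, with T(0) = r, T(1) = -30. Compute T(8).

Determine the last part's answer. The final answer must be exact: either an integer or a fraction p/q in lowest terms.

Step 1: cross terms: (-10*-17 - 24*-24)=746, (24*-34 - 40*-17)=-136, (40*18 - 30*-34)=1740, (30*10 - 6*18)=192, (6*-24 - -10*10)=-44; twice the area = |2498| = 2498; area = 1249; answer 1249
Step 2: Y1 = 1249; threaded value p + q = 1250; r = 5; T(2) = -2*(-30) - 2*(5) = 50; iterating: T(2)=50, T(3)=-40, T(4)=-20, T(5)=120, T(6)=-200, T(7)=160, T(8)=80; answer 80

80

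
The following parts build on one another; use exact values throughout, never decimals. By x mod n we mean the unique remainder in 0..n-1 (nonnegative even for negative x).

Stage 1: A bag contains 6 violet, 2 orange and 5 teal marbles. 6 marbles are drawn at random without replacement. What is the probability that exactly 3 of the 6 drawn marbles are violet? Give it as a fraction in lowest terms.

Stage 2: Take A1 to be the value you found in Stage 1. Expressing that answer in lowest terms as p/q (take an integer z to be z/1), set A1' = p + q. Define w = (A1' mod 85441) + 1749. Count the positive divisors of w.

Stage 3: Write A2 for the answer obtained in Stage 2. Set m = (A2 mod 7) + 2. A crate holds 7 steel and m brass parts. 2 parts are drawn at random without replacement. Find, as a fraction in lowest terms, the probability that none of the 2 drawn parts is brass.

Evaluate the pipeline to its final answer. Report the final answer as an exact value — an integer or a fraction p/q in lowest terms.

Stage 1: total draws C(13,6) = 1716; favorable C(6,3)*C(7,3) = 700; P = 175/429; answer 175/429
Stage 2: A1 = 175/429; threaded value p + q = 604; w = 2353; 2353 = 13 * 181; number of divisors = (1+1) * (1+1) = 4; answer 4
Stage 3: A2 = 4; m = 6; total draws C(13,2) = 78; favorable C(7,2) = 21; P = 7/26; answer 7/26

7/26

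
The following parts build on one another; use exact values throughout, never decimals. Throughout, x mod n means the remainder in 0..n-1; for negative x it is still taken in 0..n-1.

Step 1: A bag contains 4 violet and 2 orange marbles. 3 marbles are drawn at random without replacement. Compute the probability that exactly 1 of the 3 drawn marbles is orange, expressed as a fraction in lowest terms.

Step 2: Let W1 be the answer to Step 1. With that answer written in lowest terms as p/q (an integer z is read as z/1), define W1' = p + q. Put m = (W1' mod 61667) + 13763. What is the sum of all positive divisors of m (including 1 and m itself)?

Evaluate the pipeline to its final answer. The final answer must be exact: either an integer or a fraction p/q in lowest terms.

Step 1: total draws C(6,3) = 20; favorable C(2,1)*C(4,2) = 12; P = 3/5; answer 3/5
Step 2: W1 = 3/5; threaded value p + q = 8; m = 13771; 13771 = 47 * 293; sigma = (1 + 47) * (1 + 293) = 48 * 294 = 14112; answer 14112

14112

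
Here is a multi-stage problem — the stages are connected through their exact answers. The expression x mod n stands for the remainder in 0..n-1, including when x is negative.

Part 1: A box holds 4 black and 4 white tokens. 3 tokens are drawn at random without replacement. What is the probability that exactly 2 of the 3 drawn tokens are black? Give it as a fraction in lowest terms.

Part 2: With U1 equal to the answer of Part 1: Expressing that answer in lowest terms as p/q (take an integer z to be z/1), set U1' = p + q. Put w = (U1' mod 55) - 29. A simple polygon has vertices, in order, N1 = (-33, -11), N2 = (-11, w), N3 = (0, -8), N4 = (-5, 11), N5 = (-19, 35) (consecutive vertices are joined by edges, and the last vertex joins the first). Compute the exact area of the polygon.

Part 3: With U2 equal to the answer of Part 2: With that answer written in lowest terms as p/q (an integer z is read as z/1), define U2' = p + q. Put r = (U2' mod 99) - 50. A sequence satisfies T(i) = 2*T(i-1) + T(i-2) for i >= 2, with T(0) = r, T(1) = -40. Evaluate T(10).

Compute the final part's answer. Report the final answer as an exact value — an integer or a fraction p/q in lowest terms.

-59660

Part 1: total draws C(8,3) = 56; favorable C(4,2)*C(4,1) = 24; P = 3/7; answer 3/7
Part 2: U1 = 3/7; threaded value p + q = 10; w = -19; cross terms: (-33*-19 - -11*-11)=506, (-11*-8 - 0*-19)=88, (0*11 - -5*-8)=-40, (-5*35 - -19*11)=34, (-19*-11 - -33*35)=1364; twice the area = |1952| = 1952; area = 976; answer 976
Part 3: U2 = 976; threaded value p + q = 977; r = 36; T(2) = 2*(-40) + 1*(36) = -44; iterating: T(2)=-44, T(3)=-128, T(4)=-300, T(5)=-728, T(6)=-1756, T(7)=-4240, T(8)=-10236, T(9)=-24712, T(10)=-59660; answer -59660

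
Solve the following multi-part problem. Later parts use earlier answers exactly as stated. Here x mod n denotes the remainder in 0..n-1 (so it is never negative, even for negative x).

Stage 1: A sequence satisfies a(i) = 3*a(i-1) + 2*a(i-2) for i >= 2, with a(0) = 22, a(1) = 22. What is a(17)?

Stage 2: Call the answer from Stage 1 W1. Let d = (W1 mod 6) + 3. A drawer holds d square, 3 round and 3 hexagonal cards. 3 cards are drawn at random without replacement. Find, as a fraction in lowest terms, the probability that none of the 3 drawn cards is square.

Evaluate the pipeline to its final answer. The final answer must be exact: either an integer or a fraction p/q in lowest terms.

Stage 1: a(2) = 3*(22) + 2*(22) = 110; iterating: a(2)=110, a(3)=374, a(4)=1342, a(5)=4774, a(6)=17006, a(7)=60566, a(8)=215710, a(9)=768262, a(10)=2736206, a(11)=9745142, a(12)=34707838, a(13)=123613798, a(14)=440257070, a(15)=1567998806, a(16)=5584510558, a(17)=19889529286; answer 19889529286
Stage 2: W1 = 19889529286; d = 7; total draws C(13,3) = 286; favorable C(6,3) = 20; P = 10/143; answer 10/143

10/143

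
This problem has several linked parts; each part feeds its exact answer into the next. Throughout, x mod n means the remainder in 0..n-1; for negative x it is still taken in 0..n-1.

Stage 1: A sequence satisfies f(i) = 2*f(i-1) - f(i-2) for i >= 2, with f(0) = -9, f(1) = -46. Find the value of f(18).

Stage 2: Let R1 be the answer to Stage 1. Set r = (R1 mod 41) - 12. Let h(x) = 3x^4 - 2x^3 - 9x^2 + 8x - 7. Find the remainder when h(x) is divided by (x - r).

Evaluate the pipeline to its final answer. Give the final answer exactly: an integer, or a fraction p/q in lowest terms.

27173

Stage 1: f(2) = 2*(-46) - 1*(-9) = -83; iterating: f(2)=-83, f(3)=-120, f(4)=-157, f(5)=-194, f(6)=-231, f(7)=-268, f(8)=-305, f(9)=-342, f(10)=-379, f(11)=-416, f(12)=-453, f(13)=-490, f(14)=-527, f(15)=-564, f(16)=-601, f(17)=-638, f(18)=-675; answer -675
Stage 2: R1 = -675; r = 10; remainder = value at the root: 3*(10)^4 - 2*(10)^3 - 9*(10)^2 + 8*(10)^1 - 7 = (30000) + (-2000) + (-900) + (80) + (-7) = 27173; answer 27173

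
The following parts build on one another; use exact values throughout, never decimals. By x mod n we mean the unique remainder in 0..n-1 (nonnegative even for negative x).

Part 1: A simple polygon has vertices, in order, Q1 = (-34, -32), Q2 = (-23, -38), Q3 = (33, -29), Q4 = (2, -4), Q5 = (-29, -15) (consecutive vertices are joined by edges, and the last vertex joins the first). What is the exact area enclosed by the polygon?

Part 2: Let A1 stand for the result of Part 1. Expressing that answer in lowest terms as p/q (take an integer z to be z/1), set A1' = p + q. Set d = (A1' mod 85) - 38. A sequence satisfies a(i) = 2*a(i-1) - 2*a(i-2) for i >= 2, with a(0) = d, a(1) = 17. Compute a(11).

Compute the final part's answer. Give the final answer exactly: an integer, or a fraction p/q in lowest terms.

Part 1: cross terms: (-34*-38 - -23*-32)=556, (-23*-29 - 33*-38)=1921, (33*-4 - 2*-29)=-74, (2*-15 - -29*-4)=-146, (-29*-32 - -34*-15)=418; twice the area = |2675| = 2675; area = 2675/2; answer 2675/2
Part 2: A1 = 2675/2; threaded value p + q = 2677; d = 4; a(2) = 2*(17) - 2*(4) = 26; iterating: a(2)=26, a(3)=18, a(4)=-16, a(5)=-68, a(6)=-104, a(7)=-72, a(8)=64, a(9)=272, a(10)=416, a(11)=288; answer 288

288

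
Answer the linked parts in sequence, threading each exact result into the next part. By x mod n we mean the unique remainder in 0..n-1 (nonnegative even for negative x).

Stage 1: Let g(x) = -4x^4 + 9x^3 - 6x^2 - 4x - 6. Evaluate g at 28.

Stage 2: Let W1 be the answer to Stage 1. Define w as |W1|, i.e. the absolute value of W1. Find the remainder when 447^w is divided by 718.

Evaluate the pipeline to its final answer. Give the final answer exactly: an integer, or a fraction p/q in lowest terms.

Stage 1: -4*(28)^4 + 9*(28)^3 - 6*(28)^2 - 4*(28)^1 - 6 = (-2458624) + (197568) + (-4704) + (-112) + (-6) = -2265878; answer -2265878
Stage 2: W1 = -2265878; w = 2265878; squarings mod 718: 447^1=447, 447^2=205, 447^4=381, 447^8=125, 447^16=547, 447^32=521, 447^64=37, 447^128=651, 447^256=181, 447^512=451, 447^1024=207, 447^2048=487, 447^4096=229, 447^8192=27, 447^16384=11, 447^32768=121, 447^65536=281, 447^131072=699, 447^262144=361, 447^524288=363, 447^1048576=375, 447^2097152=615; 447^2265878 = 447^2 * 447^4 * 447^16 * 447^256 * 447^512 * 447^4096 * 447^32768 * 447^131072 * 447^2097152 = 609 (mod 718); answer 609

609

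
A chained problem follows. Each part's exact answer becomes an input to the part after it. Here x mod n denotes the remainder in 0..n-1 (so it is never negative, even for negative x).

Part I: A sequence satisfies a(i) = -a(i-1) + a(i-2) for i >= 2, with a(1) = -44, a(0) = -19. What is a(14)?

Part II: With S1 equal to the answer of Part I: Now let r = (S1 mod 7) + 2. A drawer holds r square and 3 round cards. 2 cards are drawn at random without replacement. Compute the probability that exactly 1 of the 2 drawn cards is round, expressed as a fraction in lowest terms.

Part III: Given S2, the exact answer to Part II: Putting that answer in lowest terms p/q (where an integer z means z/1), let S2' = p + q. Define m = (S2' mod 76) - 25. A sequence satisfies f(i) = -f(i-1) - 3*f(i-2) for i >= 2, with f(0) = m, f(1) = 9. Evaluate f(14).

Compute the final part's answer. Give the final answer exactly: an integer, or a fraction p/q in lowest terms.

-15447

Part I: a(2) = -1*(-44) + 1*(-19) = 25; iterating: a(2)=25, a(3)=-69, a(4)=94, a(5)=-163, a(6)=257, a(7)=-420, a(8)=677, a(9)=-1097, a(10)=1774, a(11)=-2871, a(12)=4645, a(13)=-7516, a(14)=12161; answer 12161
Part II: S1 = 12161; r = 4; total draws C(7,2) = 21; favorable C(3,1)*C(4,1) = 12; P = 4/7; answer 4/7
Part III: S2 = 4/7; threaded value p + q = 11; m = -14; f(2) = -1*(9) - 3*(-14) = 33; iterating: f(2)=33, f(3)=-60, f(4)=-39, f(5)=219, f(6)=-102, f(7)=-555, f(8)=861, f(9)=804, f(10)=-3387, f(11)=975, f(12)=9186, f(13)=-12111, f(14)=-15447; answer -15447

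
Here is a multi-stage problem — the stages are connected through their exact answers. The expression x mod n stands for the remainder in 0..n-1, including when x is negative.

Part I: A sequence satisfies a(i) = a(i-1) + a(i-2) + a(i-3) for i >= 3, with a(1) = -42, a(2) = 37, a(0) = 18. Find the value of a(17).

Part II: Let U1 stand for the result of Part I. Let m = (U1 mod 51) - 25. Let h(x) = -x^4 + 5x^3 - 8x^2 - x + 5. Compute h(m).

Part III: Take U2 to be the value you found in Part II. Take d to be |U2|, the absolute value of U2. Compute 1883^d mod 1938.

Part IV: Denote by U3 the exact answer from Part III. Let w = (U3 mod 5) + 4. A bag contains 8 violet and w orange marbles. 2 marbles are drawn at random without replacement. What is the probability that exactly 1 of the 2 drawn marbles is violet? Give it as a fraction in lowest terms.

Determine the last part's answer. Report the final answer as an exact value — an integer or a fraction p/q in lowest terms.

20/39

Part I: a(3) = 1*(37) + 1*(-42) + 1*(18) = 13; iterating: a(3)=13, a(4)=8, a(5)=58, a(6)=79, a(7)=145, a(8)=282, a(9)=506, a(10)=933, a(11)=1721, a(12)=3160, a(13)=5814, a(14)=10695, a(15)=19669, a(16)=36178, a(17)=66542; answer 66542
Part II: U1 = 66542; m = 13; -1*(13)^4 + 5*(13)^3 - 8*(13)^2 - 1*(13)^1 + 5 = (-28561) + (10985) + (-1352) + (-13) + (5) = -18936; answer -18936
Part III: U2 = -18936; d = 18936; squarings mod 1938: 1883^1=1883, 1883^2=1087, 1883^4=1327, 1883^8=1225, 1883^16=613, 1883^32=1735, 1883^64=511, 1883^128=1429, 1883^256=1327, 1883^512=1225, 1883^1024=613, 1883^2048=1735, 1883^4096=511, 1883^8192=1429, 1883^16384=1327; 1883^18936 = 1883^8 * 1883^16 * 1883^32 * 1883^64 * 1883^128 * 1883^256 * 1883^2048 * 1883^16384 = 1 (mod 1938); answer 1
Part IV: U3 = 1; w = 5; total draws C(13,2) = 78; favorable C(8,1)*C(5,1) = 40; P = 20/39; answer 20/39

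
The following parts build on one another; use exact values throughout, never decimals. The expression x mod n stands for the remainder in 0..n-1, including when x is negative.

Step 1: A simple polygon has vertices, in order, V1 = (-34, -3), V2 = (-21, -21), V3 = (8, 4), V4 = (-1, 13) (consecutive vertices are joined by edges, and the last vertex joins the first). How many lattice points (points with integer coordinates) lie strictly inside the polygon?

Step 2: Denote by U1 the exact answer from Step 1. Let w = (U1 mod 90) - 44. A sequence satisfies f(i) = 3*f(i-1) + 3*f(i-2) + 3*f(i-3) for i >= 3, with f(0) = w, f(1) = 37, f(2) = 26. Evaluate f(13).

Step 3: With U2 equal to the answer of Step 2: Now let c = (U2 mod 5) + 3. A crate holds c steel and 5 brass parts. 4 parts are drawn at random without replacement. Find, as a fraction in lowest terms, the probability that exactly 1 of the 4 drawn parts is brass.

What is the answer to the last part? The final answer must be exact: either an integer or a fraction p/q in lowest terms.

Step 1: cross terms: (-34*-21 - -21*-3)=651, (-21*4 - 8*-21)=84, (8*13 - -1*4)=108, (-1*-3 - -34*13)=445; twice the area = |1288| = 1288; area = 644; boundary points = 1 + 1 + 9 + 1 = 12; strictly interior points = area - boundary/2 + 1 = 639; answer 639
Step 2: U1 = 639; w = -35; f(3) = 3*(26) + 3*(37) + 3*(-35) = 84; iterating: f(3)=84, f(4)=441, f(5)=1653, f(6)=6534, f(7)=25884, f(8)=102213, f(9)=403893, f(10)=1595970, f(11)=6306228, f(12)=24918273, f(13)=98461413; answer 98461413
Step 3: U2 = 98461413; c = 6; total draws C(11,4) = 330; favorable C(5,1)*C(6,3) = 100; P = 10/33; answer 10/33

10/33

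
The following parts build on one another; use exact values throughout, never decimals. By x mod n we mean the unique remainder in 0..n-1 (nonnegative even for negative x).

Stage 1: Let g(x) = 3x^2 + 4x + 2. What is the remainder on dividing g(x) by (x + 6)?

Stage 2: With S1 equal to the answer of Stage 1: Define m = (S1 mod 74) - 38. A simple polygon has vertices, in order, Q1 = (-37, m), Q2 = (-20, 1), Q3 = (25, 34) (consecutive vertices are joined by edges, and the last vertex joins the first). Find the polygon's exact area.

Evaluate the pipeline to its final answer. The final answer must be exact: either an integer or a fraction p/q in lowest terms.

327

Stage 1: remainder = value at the root: 3*(-6)^2 + 4*(-6)^1 + 2 = (108) + (-24) + (2) = 86; answer 86
Stage 2: S1 = 86; m = -26; cross terms: (-37*1 - -20*-26)=-557, (-20*34 - 25*1)=-705, (25*-26 - -37*34)=608; twice the area = |-654| = 654; area = 327; answer 327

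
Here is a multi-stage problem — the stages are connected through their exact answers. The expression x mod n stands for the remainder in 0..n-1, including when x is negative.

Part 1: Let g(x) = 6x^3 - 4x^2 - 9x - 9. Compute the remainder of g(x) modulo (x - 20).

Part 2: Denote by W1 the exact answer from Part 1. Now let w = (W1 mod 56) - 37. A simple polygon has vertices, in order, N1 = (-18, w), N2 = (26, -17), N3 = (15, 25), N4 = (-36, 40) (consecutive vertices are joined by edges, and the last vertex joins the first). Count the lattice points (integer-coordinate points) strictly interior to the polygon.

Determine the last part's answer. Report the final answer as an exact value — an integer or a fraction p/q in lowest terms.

2517

Part 1: remainder = value at the root: 6*(20)^3 - 4*(20)^2 - 9*(20)^1 - 9 = (48000) + (-1600) + (-180) + (-9) = 46211; answer 46211
Part 2: W1 = 46211; w = -26; cross terms: (-18*-17 - 26*-26)=982, (26*25 - 15*-17)=905, (15*40 - -36*25)=1500, (-36*-26 - -18*40)=1656; twice the area = |5043| = 5043; area = 5043/2; boundary points = 1 + 1 + 3 + 6 = 11; strictly interior points = area - boundary/2 + 1 = 2517; answer 2517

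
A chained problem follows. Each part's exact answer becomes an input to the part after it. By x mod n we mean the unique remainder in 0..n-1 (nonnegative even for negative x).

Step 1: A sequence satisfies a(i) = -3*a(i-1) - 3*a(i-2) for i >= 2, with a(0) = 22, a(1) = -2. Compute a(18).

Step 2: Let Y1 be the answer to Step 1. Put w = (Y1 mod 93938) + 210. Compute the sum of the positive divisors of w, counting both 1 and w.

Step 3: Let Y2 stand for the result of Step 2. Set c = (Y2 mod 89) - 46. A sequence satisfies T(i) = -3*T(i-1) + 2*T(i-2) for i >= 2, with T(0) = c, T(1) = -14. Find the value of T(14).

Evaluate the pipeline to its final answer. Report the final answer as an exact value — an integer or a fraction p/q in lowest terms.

-144426252

Step 1: a(2) = -3*(-2) - 3*(22) = -60; iterating: a(2)=-60, a(3)=186, a(4)=-378, a(5)=576, a(6)=-594, a(7)=54, a(8)=1620, a(9)=-5022, a(10)=10206, a(11)=-15552, a(12)=16038, a(13)=-1458, a(14)=-43740, a(15)=135594, a(16)=-275562, a(17)=419904, a(18)=-433026; answer -433026
Step 2: Y1 = -433026; w = 36874; 36874 = 2 * 103 * 179; sigma = (1 + 2) * (1 + 103) * (1 + 179) = 3 * 104 * 180 = 56160; answer 56160
Step 3: Y2 = 56160; c = -45; T(2) = -3*(-14) + 2*(-45) = -48; iterating: T(2)=-48, T(3)=116, T(4)=-444, T(5)=1564, T(6)=-5580, T(7)=19868, T(8)=-70764, T(9)=252028, T(10)=-897612, T(11)=3196892, T(12)=-11385900, T(13)=40551484, T(14)=-144426252; answer -144426252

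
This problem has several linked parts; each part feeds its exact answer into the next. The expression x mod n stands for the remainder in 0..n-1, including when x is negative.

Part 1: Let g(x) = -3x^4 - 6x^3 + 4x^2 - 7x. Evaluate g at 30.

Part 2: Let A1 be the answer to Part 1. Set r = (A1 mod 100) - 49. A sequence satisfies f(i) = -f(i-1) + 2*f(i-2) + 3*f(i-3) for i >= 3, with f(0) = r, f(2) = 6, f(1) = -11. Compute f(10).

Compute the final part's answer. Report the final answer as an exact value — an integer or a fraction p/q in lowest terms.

961

Part 1: -3*(30)^4 - 6*(30)^3 + 4*(30)^2 - 7*(30)^1 = (-2430000) + (-162000) + (3600) + (-210) = -2588610; answer -2588610
Part 2: A1 = -2588610; r = 41; f(3) = -1*(6) + 2*(-11) + 3*(41) = 95; iterating: f(3)=95, f(4)=-116, f(5)=324, f(6)=-271, f(7)=571, f(8)=-141, f(9)=470, f(10)=961; answer 961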